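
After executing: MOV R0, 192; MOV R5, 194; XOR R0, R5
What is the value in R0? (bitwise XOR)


Register state trace:
  MOV R0, 192  → R0 = 192 (0b11000000)
  MOV R5, 194  → R5 = 194 (0b11000010)
  XOR R0, R5  → R0 = 192 XOR 194 = 2 (0b00000010)
Final: R0 = 2

2


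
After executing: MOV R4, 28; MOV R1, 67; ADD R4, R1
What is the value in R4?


Register state trace:
  MOV R4, 28  → R4 = 28
  MOV R1, 67  → R1 = 67
  ADD R4, R1  → R4 = 28 + 67 = 95
Final: R4 = 95

95


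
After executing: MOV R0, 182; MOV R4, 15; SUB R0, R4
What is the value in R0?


Register state trace:
  MOV R0, 182  → R0 = 182
  MOV R4, 15  → R4 = 15
  SUB R0, R4  → R0 = 182 - 15 = 167
Final: R0 = 167

167


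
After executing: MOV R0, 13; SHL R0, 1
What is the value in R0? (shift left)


Register state trace:
  MOV R0, 13  → R0 = 13
  SHL R0, 1  → R0 = 13 << 1 = 13 * 2^1 = 26
Final: R0 = 26

26


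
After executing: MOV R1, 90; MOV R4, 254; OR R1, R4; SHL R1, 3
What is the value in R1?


Register state trace:
  MOV R1, 90  → R1 = 90 (0b01011010)
  MOV R4, 254  → R4 = 254 (0b11111110)
  OR R1, R4  → R1 = 90 OR 254 = 254 (0b11111110)
  SHL R1, 3  → R1 = 254 << 3 = 2032
Final: R1 = 2032

2032


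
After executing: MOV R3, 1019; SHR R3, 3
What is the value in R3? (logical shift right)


Register state trace:
  MOV R3, 1019  → R3 = 1019
  SHR R3, 3  → R3 = 1019 >> 3 = 1019 // 2^3 = 127
Final: R3 = 127

127


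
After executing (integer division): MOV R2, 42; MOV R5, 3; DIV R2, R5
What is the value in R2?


Register state trace:
  MOV R2, 42  → R2 = 42
  MOV R5, 3  → R5 = 3
  DIV R2, R5  → R2 = 42 // 3 = 14
Final: R2 = 14

14


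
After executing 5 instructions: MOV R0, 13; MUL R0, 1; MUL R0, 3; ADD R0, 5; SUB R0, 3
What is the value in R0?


Register state trace:
  MOV R0, 13  → R0 = 13
  MUL R0, 1  → R0 = 13 * 1 = 13
  MUL R0, 3  → R0 = 13 * 3 = 39
  ADD R0, 5  → R0 = 39 + 5 = 44
  SUB R0, 3  → R0 = 44 - 3 = 41
Final: R0 = 41

41


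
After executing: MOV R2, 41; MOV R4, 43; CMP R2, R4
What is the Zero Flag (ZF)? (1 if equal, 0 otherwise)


Register state trace:
  MOV R2, 41  → R2 = 41
  MOV R4, 43  → R4 = 43
  CMP R2, R4  → computes 41 - 43 = -2
  Result is nonzero, so values are not equal
ZF = 0

0


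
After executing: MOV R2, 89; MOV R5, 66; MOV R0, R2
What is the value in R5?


Register state trace:
  MOV R2, 89  → R2 = 89
  MOV R5, 66  → R5 = 66
  MOV R0, R2  → R0 = 89
Final: R5 = 66

66


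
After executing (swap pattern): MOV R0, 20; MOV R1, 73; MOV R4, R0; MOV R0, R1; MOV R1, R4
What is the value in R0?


Register state trace (swap pattern):
  MOV R0, 20  → R0 = 20
  MOV R1, 73  → R1 = 73
  MOV R4, R0  → R4 = 20  (save R0)
  MOV R0, R1  → R0 = 73  (R0 gets R1's value)
  MOV R1, R4  → R1 = 20  (R1 gets saved value)
Final: R0 = 73

73


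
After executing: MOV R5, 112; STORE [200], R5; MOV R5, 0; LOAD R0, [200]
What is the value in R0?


Register and memory trace:
  MOV R5, 112  → R5 = 112
  STORE [200], R5  → mem[200] = 112
  MOV R5, 0  → R5 = 0
  LOAD R0, [200]  → R0 = mem[200] = 112
Final: R0 = 112

112


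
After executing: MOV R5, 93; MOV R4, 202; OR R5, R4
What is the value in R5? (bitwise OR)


Register state trace:
  MOV R5, 93  → R5 = 93 (0b01011101)
  MOV R4, 202  → R4 = 202 (0b11001010)
  OR R5, R4   → R5 = 93 OR 202 = 223 (0b11011111)
Final: R5 = 223

223


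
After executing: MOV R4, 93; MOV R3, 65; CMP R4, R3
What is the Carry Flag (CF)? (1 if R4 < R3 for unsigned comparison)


Register state trace:
  MOV R4, 93  → R4 = 93
  MOV R3, 65  → R3 = 65
  CMP R4, R3  → unsigned 93 - 65: no borrow
  93 >= 65, so CF = 0
CF = 0

0


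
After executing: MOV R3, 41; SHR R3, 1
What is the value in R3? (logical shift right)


Register state trace:
  MOV R3, 41  → R3 = 41
  SHR R3, 1  → R3 = 41 >> 1 = 41 // 2^1 = 20
Final: R3 = 20

20


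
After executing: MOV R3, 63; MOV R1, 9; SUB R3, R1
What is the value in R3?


Register state trace:
  MOV R3, 63  → R3 = 63
  MOV R1, 9  → R1 = 9
  SUB R3, R1  → R3 = 63 - 9 = 54
Final: R3 = 54

54


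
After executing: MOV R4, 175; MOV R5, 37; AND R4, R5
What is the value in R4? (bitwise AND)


Register state trace:
  MOV R4, 175  → R4 = 175 (0b10101111)
  MOV R5, 37  → R5 = 37 (0b00100101)
  AND R4, R5  → R4 = 175 AND 37 = 37 (0b00100101)
Final: R4 = 37

37


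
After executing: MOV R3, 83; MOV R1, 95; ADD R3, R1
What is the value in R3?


Register state trace:
  MOV R3, 83  → R3 = 83
  MOV R1, 95  → R1 = 95
  ADD R3, R1  → R3 = 83 + 95 = 178
Final: R3 = 178

178


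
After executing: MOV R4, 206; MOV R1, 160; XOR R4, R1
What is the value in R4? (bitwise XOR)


Register state trace:
  MOV R4, 206  → R4 = 206 (0b11001110)
  MOV R1, 160  → R1 = 160 (0b10100000)
  XOR R4, R1  → R4 = 206 XOR 160 = 110 (0b01101110)
Final: R4 = 110

110


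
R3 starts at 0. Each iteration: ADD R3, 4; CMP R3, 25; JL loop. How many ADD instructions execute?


Loop trace (R3 starts at 0, target 25, step 4):
  ADD #1: R3 = 0 + 4 = 4  → 4 < 25, loop
  ADD #2: R3 = 4 + 4 = 8  → 8 < 25, loop
  ADD #3: R3 = 8 + 4 = 12  → 12 < 25, loop
  ADD #4: R3 = 12 + 4 = 16  → 16 < 25, loop
  ADD #5: R3 = 16 + 4 = 20  → 20 < 25, loop
  ADD #6: R3 = 20 + 4 = 24  → 24 < 25, loop
  ADD #7: R3 = 24 + 4 = 28  → 28 >= 25, exit
Total ADD instructions: 7

7


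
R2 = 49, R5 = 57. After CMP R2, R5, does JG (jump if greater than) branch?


Trace:
  R2 = 49, R5 = 57
  CMP R2, R5  → compares 49 vs 57
  JG checks: is 49 greater than 57?
  49 < 57, so condition is false
Branch taken: No

No


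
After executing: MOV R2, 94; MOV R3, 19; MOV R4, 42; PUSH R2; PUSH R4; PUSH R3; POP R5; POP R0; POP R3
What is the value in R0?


Stack trace (top is rightmost):
  MOV R2, 94  → R2 = 94
  MOV R3, 19  → R3 = 19
  MOV R4, 42  → R4 = 42
  PUSH R2  → stack: [94]
  PUSH R4  → stack: [94, 42]
  PUSH R3  → stack: [94, 42, 19]
  POP R5  → R5 = 19, stack: [94, 42]
  POP R0  → R0 = 42, stack: [94]
  POP R3  → R3 = 94, stack: []
Final: R0 = 42

42


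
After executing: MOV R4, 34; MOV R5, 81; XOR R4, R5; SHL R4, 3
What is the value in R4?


Register state trace:
  MOV R4, 34  → R4 = 34 (0b00100010)
  MOV R5, 81  → R5 = 81 (0b01010001)
  XOR R4, R5  → R4 = 34 XOR 81 = 115 (0b01110011)
  SHL R4, 3  → R4 = 115 << 3 = 920
Final: R4 = 920

920


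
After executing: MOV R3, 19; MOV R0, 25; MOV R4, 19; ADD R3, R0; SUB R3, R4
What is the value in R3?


Register state trace:
  MOV R3, 19  → R3 = 19
  MOV R0, 25  → R0 = 25
  MOV R4, 19  → R4 = 19
  ADD R3, R0  → R3 = 19 + 25 = 44
  SUB R3, R4  → R3 = 44 - 19 = 25
Final: R3 = 25

25


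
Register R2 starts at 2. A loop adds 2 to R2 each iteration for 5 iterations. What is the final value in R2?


Starting value: R2 = 2
  Iter 1: R2 = 2 + 2 = 4
  Iter 2: R2 = 4 + 2 = 6
  Iter 3: R2 = 6 + 2 = 8
  Iter 4: R2 = 8 + 2 = 10
  Iter 5: R2 = 10 + 2 = 12
Final: R2 = 12

12


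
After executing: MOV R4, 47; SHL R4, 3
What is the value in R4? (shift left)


Register state trace:
  MOV R4, 47  → R4 = 47
  SHL R4, 3  → R4 = 47 << 3 = 47 * 2^3 = 376
Final: R4 = 376

376


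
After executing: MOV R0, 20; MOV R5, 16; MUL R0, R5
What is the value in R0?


Register state trace:
  MOV R0, 20  → R0 = 20
  MOV R5, 16  → R5 = 16
  MUL R0, R5  → R0 = 20 * 16 = 320
Final: R0 = 320

320


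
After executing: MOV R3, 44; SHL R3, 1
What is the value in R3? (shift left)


Register state trace:
  MOV R3, 44  → R3 = 44
  SHL R3, 1  → R3 = 44 << 1 = 44 * 2^1 = 88
Final: R3 = 88

88


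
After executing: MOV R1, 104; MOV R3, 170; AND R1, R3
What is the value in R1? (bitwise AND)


Register state trace:
  MOV R1, 104  → R1 = 104 (0b01101000)
  MOV R3, 170  → R3 = 170 (0b10101010)
  AND R1, R3  → R1 = 104 AND 170 = 40 (0b00101000)
Final: R1 = 40

40


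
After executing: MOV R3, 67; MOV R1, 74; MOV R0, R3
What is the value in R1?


Register state trace:
  MOV R3, 67  → R3 = 67
  MOV R1, 74  → R1 = 74
  MOV R0, R3  → R0 = 67
Final: R1 = 74

74


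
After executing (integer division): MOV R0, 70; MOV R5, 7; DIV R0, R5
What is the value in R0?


Register state trace:
  MOV R0, 70  → R0 = 70
  MOV R5, 7  → R5 = 7
  DIV R0, R5  → R0 = 70 // 7 = 10
Final: R0 = 10

10


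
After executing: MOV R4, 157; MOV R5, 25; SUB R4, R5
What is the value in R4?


Register state trace:
  MOV R4, 157  → R4 = 157
  MOV R5, 25  → R5 = 25
  SUB R4, R5  → R4 = 157 - 25 = 132
Final: R4 = 132

132


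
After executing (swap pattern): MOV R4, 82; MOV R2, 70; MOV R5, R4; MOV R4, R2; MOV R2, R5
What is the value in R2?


Register state trace (swap pattern):
  MOV R4, 82  → R4 = 82
  MOV R2, 70  → R2 = 70
  MOV R5, R4  → R5 = 82  (save R4)
  MOV R4, R2  → R4 = 70  (R4 gets R2's value)
  MOV R2, R5  → R2 = 82  (R2 gets saved value)
Final: R2 = 82

82


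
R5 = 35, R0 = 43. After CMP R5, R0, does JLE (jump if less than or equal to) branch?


Trace:
  R5 = 35, R0 = 43
  CMP R5, R0  → compares 35 vs 43
  JLE checks: is 35 less than or equal to 43?
  35 < 43, so condition is true
Branch taken: Yes

Yes


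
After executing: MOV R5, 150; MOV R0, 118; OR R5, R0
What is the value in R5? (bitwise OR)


Register state trace:
  MOV R5, 150  → R5 = 150 (0b10010110)
  MOV R0, 118  → R0 = 118 (0b01110110)
  OR R5, R0   → R5 = 150 OR 118 = 246 (0b11110110)
Final: R5 = 246

246


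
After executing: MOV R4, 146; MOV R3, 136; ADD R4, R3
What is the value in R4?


Register state trace:
  MOV R4, 146  → R4 = 146
  MOV R3, 136  → R3 = 136
  ADD R4, R3  → R4 = 146 + 136 = 282
Final: R4 = 282

282


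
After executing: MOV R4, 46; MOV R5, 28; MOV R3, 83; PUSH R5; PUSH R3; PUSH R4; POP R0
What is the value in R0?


Stack trace (top is rightmost):
  MOV R4, 46  → R4 = 46
  MOV R5, 28  → R5 = 28
  MOV R3, 83  → R3 = 83
  PUSH R5  → stack: [28]
  PUSH R3  → stack: [28, 83]
  PUSH R4  → stack: [28, 83, 46]
  POP R0  → R0 = 46, stack: [28, 83]
Final: R0 = 46

46


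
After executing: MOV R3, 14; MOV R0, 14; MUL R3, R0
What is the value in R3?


Register state trace:
  MOV R3, 14  → R3 = 14
  MOV R0, 14  → R0 = 14
  MUL R3, R0  → R3 = 14 * 14 = 196
Final: R3 = 196

196


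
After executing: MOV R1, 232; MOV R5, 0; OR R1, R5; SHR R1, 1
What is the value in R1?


Register state trace:
  MOV R1, 232  → R1 = 232 (0b11101000)
  MOV R5, 0  → R5 = 0 (0b00000000)
  OR R1, R5  → R1 = 232 OR 0 = 232 (0b11101000)
  SHR R1, 1  → R1 = 232 >> 1 = 116
Final: R1 = 116

116


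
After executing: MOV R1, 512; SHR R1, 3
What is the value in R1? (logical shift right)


Register state trace:
  MOV R1, 512  → R1 = 512
  SHR R1, 3  → R1 = 512 >> 3 = 512 // 2^3 = 64
Final: R1 = 64

64


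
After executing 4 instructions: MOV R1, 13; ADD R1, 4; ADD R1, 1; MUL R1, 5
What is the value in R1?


Register state trace:
  MOV R1, 13  → R1 = 13
  ADD R1, 4  → R1 = 13 + 4 = 17
  ADD R1, 1  → R1 = 17 + 1 = 18
  MUL R1, 5  → R1 = 18 * 5 = 90
Final: R1 = 90

90


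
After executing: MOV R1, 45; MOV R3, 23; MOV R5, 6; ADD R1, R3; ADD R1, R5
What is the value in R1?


Register state trace:
  MOV R1, 45  → R1 = 45
  MOV R3, 23  → R3 = 23
  MOV R5, 6  → R5 = 6
  ADD R1, R3  → R1 = 45 + 23 = 68
  ADD R1, R5  → R1 = 68 + 6 = 74
Final: R1 = 74

74


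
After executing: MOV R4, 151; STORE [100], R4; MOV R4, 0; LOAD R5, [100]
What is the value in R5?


Register and memory trace:
  MOV R4, 151  → R4 = 151
  STORE [100], R4  → mem[100] = 151
  MOV R4, 0  → R4 = 0
  LOAD R5, [100]  → R5 = mem[100] = 151
Final: R5 = 151

151


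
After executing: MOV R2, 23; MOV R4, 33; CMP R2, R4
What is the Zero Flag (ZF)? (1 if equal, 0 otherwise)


Register state trace:
  MOV R2, 23  → R2 = 23
  MOV R4, 33  → R4 = 33
  CMP R2, R4  → computes 23 - 33 = -10
  Result is nonzero, so values are not equal
ZF = 0

0


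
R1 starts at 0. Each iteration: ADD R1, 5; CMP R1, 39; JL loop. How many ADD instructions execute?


Loop trace (R1 starts at 0, target 39, step 5):
  ADD #1: R1 = 0 + 5 = 5  → 5 < 39, loop
  ADD #2: R1 = 5 + 5 = 10  → 10 < 39, loop
  ADD #3: R1 = 10 + 5 = 15  → 15 < 39, loop
  ADD #4: R1 = 15 + 5 = 20  → 20 < 39, loop
  ADD #5: R1 = 20 + 5 = 25  → 25 < 39, loop
  ADD #6: R1 = 25 + 5 = 30  → 30 < 39, loop
  ADD #7: R1 = 30 + 5 = 35  → 35 < 39, loop
  ADD #8: R1 = 35 + 5 = 40  → 40 >= 39, exit
Total ADD instructions: 8

8


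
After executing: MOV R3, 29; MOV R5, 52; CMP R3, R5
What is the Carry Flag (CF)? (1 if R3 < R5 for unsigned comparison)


Register state trace:
  MOV R3, 29  → R3 = 29
  MOV R5, 52  → R5 = 52
  CMP R3, R5  → unsigned 29 - 52: borrow occurs
  29 < 52, so CF = 1
CF = 1

1


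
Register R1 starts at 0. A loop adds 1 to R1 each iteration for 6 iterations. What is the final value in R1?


Starting value: R1 = 0
  Iter 1: R1 = 0 + 1 = 1
  Iter 2: R1 = 1 + 1 = 2
  Iter 3: R1 = 2 + 1 = 3
  Iter 4: R1 = 3 + 1 = 4
  Iter 5: R1 = 4 + 1 = 5
  Iter 6: R1 = 5 + 1 = 6
Final: R1 = 6

6


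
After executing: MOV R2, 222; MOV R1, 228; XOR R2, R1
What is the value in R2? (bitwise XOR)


Register state trace:
  MOV R2, 222  → R2 = 222 (0b11011110)
  MOV R1, 228  → R1 = 228 (0b11100100)
  XOR R2, R1  → R2 = 222 XOR 228 = 58 (0b00111010)
Final: R2 = 58

58


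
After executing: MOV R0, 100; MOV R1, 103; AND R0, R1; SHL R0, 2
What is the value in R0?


Register state trace:
  MOV R0, 100  → R0 = 100 (0b01100100)
  MOV R1, 103  → R1 = 103 (0b01100111)
  AND R0, R1  → R0 = 100 AND 103 = 100 (0b01100100)
  SHL R0, 2  → R0 = 100 << 2 = 400
Final: R0 = 400

400


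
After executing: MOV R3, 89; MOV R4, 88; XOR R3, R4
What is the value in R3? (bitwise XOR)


Register state trace:
  MOV R3, 89  → R3 = 89 (0b01011001)
  MOV R4, 88  → R4 = 88 (0b01011000)
  XOR R3, R4  → R3 = 89 XOR 88 = 1 (0b00000001)
Final: R3 = 1

1


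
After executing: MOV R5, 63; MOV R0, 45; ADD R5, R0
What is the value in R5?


Register state trace:
  MOV R5, 63  → R5 = 63
  MOV R0, 45  → R0 = 45
  ADD R5, R0  → R5 = 63 + 45 = 108
Final: R5 = 108

108


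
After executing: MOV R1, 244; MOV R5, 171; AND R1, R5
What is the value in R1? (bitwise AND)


Register state trace:
  MOV R1, 244  → R1 = 244 (0b11110100)
  MOV R5, 171  → R5 = 171 (0b10101011)
  AND R1, R5  → R1 = 244 AND 171 = 160 (0b10100000)
Final: R1 = 160

160


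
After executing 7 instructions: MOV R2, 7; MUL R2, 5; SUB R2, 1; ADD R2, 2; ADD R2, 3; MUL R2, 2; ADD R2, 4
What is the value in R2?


Register state trace:
  MOV R2, 7  → R2 = 7
  MUL R2, 5  → R2 = 7 * 5 = 35
  SUB R2, 1  → R2 = 35 - 1 = 34
  ADD R2, 2  → R2 = 34 + 2 = 36
  ADD R2, 3  → R2 = 36 + 3 = 39
  MUL R2, 2  → R2 = 39 * 2 = 78
  ADD R2, 4  → R2 = 78 + 4 = 82
Final: R2 = 82

82


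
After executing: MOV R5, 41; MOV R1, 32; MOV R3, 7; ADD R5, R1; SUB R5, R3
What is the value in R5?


Register state trace:
  MOV R5, 41  → R5 = 41
  MOV R1, 32  → R1 = 32
  MOV R3, 7  → R3 = 7
  ADD R5, R1  → R5 = 41 + 32 = 73
  SUB R5, R3  → R5 = 73 - 7 = 66
Final: R5 = 66

66


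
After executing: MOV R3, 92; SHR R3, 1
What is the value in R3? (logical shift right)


Register state trace:
  MOV R3, 92  → R3 = 92
  SHR R3, 1  → R3 = 92 >> 1 = 92 // 2^1 = 46
Final: R3 = 46

46


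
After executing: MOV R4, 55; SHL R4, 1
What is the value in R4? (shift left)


Register state trace:
  MOV R4, 55  → R4 = 55
  SHL R4, 1  → R4 = 55 << 1 = 55 * 2^1 = 110
Final: R4 = 110

110


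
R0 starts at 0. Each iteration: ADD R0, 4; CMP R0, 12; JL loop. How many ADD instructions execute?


Loop trace (R0 starts at 0, target 12, step 4):
  ADD #1: R0 = 0 + 4 = 4  → 4 < 12, loop
  ADD #2: R0 = 4 + 4 = 8  → 8 < 12, loop
  ADD #3: R0 = 8 + 4 = 12  → 12 >= 12, exit
Total ADD instructions: 3

3


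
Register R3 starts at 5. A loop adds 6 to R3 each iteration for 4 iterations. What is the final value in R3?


Starting value: R3 = 5
  Iter 1: R3 = 5 + 6 = 11
  Iter 2: R3 = 11 + 6 = 17
  Iter 3: R3 = 17 + 6 = 23
  Iter 4: R3 = 23 + 6 = 29
Final: R3 = 29

29


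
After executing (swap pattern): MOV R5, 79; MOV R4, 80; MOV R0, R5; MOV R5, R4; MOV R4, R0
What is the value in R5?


Register state trace (swap pattern):
  MOV R5, 79  → R5 = 79
  MOV R4, 80  → R4 = 80
  MOV R0, R5  → R0 = 79  (save R5)
  MOV R5, R4  → R5 = 80  (R5 gets R4's value)
  MOV R4, R0  → R4 = 79  (R4 gets saved value)
Final: R5 = 80

80


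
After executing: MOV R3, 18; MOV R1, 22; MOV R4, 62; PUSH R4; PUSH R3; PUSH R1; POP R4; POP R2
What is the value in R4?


Stack trace (top is rightmost):
  MOV R3, 18  → R3 = 18
  MOV R1, 22  → R1 = 22
  MOV R4, 62  → R4 = 62
  PUSH R4  → stack: [62]
  PUSH R3  → stack: [62, 18]
  PUSH R1  → stack: [62, 18, 22]
  POP R4  → R4 = 22, stack: [62, 18]
  POP R2  → R2 = 18, stack: [62]
Final: R4 = 22

22


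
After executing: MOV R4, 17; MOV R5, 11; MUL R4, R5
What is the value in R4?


Register state trace:
  MOV R4, 17  → R4 = 17
  MOV R5, 11  → R5 = 11
  MUL R4, R5  → R4 = 17 * 11 = 187
Final: R4 = 187

187


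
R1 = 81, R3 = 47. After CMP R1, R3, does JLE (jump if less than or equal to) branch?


Trace:
  R1 = 81, R3 = 47
  CMP R1, R3  → compares 81 vs 47
  JLE checks: is 81 less than or equal to 47?
  81 > 47, so condition is false
Branch taken: No

No


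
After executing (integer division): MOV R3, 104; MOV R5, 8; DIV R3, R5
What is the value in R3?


Register state trace:
  MOV R3, 104  → R3 = 104
  MOV R5, 8  → R5 = 8
  DIV R3, R5  → R3 = 104 // 8 = 13
Final: R3 = 13

13


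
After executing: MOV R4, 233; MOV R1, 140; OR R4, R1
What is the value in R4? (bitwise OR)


Register state trace:
  MOV R4, 233  → R4 = 233 (0b11101001)
  MOV R1, 140  → R1 = 140 (0b10001100)
  OR R4, R1   → R4 = 233 OR 140 = 237 (0b11101101)
Final: R4 = 237

237


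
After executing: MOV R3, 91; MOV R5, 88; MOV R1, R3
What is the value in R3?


Register state trace:
  MOV R3, 91  → R3 = 91
  MOV R5, 88  → R5 = 88
  MOV R1, R3  → R1 = 91
Final: R3 = 91

91


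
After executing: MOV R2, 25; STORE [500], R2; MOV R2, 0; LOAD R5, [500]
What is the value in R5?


Register and memory trace:
  MOV R2, 25  → R2 = 25
  STORE [500], R2  → mem[500] = 25
  MOV R2, 0  → R2 = 0
  LOAD R5, [500]  → R5 = mem[500] = 25
Final: R5 = 25

25


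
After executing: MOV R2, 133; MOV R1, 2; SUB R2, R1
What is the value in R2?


Register state trace:
  MOV R2, 133  → R2 = 133
  MOV R1, 2  → R1 = 2
  SUB R2, R1  → R2 = 133 - 2 = 131
Final: R2 = 131

131


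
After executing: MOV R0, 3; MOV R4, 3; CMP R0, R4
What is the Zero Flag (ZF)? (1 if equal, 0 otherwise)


Register state trace:
  MOV R0, 3  → R0 = 3
  MOV R4, 3  → R4 = 3
  CMP R0, R4  → computes 3 - 3 = 0
  Result is zero, so values are equal
ZF = 1

1


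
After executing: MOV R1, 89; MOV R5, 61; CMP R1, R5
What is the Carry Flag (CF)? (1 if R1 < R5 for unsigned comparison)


Register state trace:
  MOV R1, 89  → R1 = 89
  MOV R5, 61  → R5 = 61
  CMP R1, R5  → unsigned 89 - 61: no borrow
  89 >= 61, so CF = 0
CF = 0

0


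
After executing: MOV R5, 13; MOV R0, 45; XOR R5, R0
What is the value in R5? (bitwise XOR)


Register state trace:
  MOV R5, 13  → R5 = 13 (0b00001101)
  MOV R0, 45  → R0 = 45 (0b00101101)
  XOR R5, R0  → R5 = 13 XOR 45 = 32 (0b00100000)
Final: R5 = 32

32


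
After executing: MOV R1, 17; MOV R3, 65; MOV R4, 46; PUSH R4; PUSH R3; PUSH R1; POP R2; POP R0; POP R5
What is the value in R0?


Stack trace (top is rightmost):
  MOV R1, 17  → R1 = 17
  MOV R3, 65  → R3 = 65
  MOV R4, 46  → R4 = 46
  PUSH R4  → stack: [46]
  PUSH R3  → stack: [46, 65]
  PUSH R1  → stack: [46, 65, 17]
  POP R2  → R2 = 17, stack: [46, 65]
  POP R0  → R0 = 65, stack: [46]
  POP R5  → R5 = 46, stack: []
Final: R0 = 65

65


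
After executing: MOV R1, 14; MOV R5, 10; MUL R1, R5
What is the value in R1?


Register state trace:
  MOV R1, 14  → R1 = 14
  MOV R5, 10  → R5 = 10
  MUL R1, R5  → R1 = 14 * 10 = 140
Final: R1 = 140

140


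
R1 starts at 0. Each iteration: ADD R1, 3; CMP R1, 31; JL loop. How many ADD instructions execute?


Loop trace (R1 starts at 0, target 31, step 3):
  ADD #1: R1 = 0 + 3 = 3  → 3 < 31, loop
  ADD #2: R1 = 3 + 3 = 6  → 6 < 31, loop
  ADD #3: R1 = 6 + 3 = 9  → 9 < 31, loop
  ADD #4: R1 = 9 + 3 = 12  → 12 < 31, loop
  ADD #5: R1 = 12 + 3 = 15  → 15 < 31, loop
  ADD #6: R1 = 15 + 3 = 18  → 18 < 31, loop
  ADD #7: R1 = 18 + 3 = 21  → 21 < 31, loop
  ADD #8: R1 = 21 + 3 = 24  → 24 < 31, loop
  ADD #9: R1 = 24 + 3 = 27  → 27 < 31, loop
  ADD #10: R1 = 27 + 3 = 30  → 30 < 31, loop
  ADD #11: R1 = 30 + 3 = 33  → 33 >= 31, exit
Total ADD instructions: 11

11


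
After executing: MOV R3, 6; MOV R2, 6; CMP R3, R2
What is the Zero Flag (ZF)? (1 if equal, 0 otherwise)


Register state trace:
  MOV R3, 6  → R3 = 6
  MOV R2, 6  → R2 = 6
  CMP R3, R2  → computes 6 - 6 = 0
  Result is zero, so values are equal
ZF = 1

1


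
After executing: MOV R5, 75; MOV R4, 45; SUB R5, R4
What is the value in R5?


Register state trace:
  MOV R5, 75  → R5 = 75
  MOV R4, 45  → R4 = 45
  SUB R5, R4  → R5 = 75 - 45 = 30
Final: R5 = 30

30


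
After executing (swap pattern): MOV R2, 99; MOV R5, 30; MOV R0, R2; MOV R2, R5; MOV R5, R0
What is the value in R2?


Register state trace (swap pattern):
  MOV R2, 99  → R2 = 99
  MOV R5, 30  → R5 = 30
  MOV R0, R2  → R0 = 99  (save R2)
  MOV R2, R5  → R2 = 30  (R2 gets R5's value)
  MOV R5, R0  → R5 = 99  (R5 gets saved value)
Final: R2 = 30

30


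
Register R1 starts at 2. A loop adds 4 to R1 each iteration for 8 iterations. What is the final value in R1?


Starting value: R1 = 2
  Iter 1: R1 = 2 + 4 = 6
  Iter 2: R1 = 6 + 4 = 10
  Iter 3: R1 = 10 + 4 = 14
  Iter 4: R1 = 14 + 4 = 18
  Iter 5: R1 = 18 + 4 = 22
  Iter 6: R1 = 22 + 4 = 26
  Iter 7: R1 = 26 + 4 = 30
  Iter 8: R1 = 30 + 4 = 34
Final: R1 = 34

34


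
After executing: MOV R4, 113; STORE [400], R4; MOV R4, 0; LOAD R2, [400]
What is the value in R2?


Register and memory trace:
  MOV R4, 113  → R4 = 113
  STORE [400], R4  → mem[400] = 113
  MOV R4, 0  → R4 = 0
  LOAD R2, [400]  → R2 = mem[400] = 113
Final: R2 = 113

113


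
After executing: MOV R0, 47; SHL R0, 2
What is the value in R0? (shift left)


Register state trace:
  MOV R0, 47  → R0 = 47
  SHL R0, 2  → R0 = 47 << 2 = 47 * 2^2 = 188
Final: R0 = 188

188


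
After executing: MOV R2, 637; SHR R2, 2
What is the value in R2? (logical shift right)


Register state trace:
  MOV R2, 637  → R2 = 637
  SHR R2, 2  → R2 = 637 >> 2 = 637 // 2^2 = 159
Final: R2 = 159

159


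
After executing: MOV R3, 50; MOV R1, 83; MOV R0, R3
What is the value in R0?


Register state trace:
  MOV R3, 50  → R3 = 50
  MOV R1, 83  → R1 = 83
  MOV R0, R3  → R0 = 50
Final: R0 = 50

50


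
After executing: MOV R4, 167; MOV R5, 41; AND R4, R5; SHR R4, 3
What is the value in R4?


Register state trace:
  MOV R4, 167  → R4 = 167 (0b10100111)
  MOV R5, 41  → R5 = 41 (0b00101001)
  AND R4, R5  → R4 = 167 AND 41 = 33 (0b00100001)
  SHR R4, 3  → R4 = 33 >> 3 = 4
Final: R4 = 4

4


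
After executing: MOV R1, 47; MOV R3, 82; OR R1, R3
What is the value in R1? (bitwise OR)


Register state trace:
  MOV R1, 47  → R1 = 47 (0b00101111)
  MOV R3, 82  → R3 = 82 (0b01010010)
  OR R1, R3   → R1 = 47 OR 82 = 127 (0b01111111)
Final: R1 = 127

127


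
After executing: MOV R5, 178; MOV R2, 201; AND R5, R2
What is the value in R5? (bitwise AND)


Register state trace:
  MOV R5, 178  → R5 = 178 (0b10110010)
  MOV R2, 201  → R2 = 201 (0b11001001)
  AND R5, R2  → R5 = 178 AND 201 = 128 (0b10000000)
Final: R5 = 128

128


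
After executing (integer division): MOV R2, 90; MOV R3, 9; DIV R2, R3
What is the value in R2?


Register state trace:
  MOV R2, 90  → R2 = 90
  MOV R3, 9  → R3 = 9
  DIV R2, R3  → R2 = 90 // 9 = 10
Final: R2 = 10

10


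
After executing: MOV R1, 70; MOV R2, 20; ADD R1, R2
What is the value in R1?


Register state trace:
  MOV R1, 70  → R1 = 70
  MOV R2, 20  → R2 = 20
  ADD R1, R2  → R1 = 70 + 20 = 90
Final: R1 = 90

90


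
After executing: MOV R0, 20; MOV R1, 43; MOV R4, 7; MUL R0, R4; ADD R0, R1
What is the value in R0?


Register state trace:
  MOV R0, 20  → R0 = 20
  MOV R1, 43  → R1 = 43
  MOV R4, 7  → R4 = 7
  MUL R0, R4  → R0 = 20 * 7 = 140
  ADD R0, R1  → R0 = 140 + 43 = 183
Final: R0 = 183

183


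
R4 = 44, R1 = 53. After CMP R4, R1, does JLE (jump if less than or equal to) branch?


Trace:
  R4 = 44, R1 = 53
  CMP R4, R1  → compares 44 vs 53
  JLE checks: is 44 less than or equal to 53?
  44 < 53, so condition is true
Branch taken: Yes

Yes


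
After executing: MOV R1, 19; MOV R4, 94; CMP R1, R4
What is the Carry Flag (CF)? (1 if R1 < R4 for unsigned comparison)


Register state trace:
  MOV R1, 19  → R1 = 19
  MOV R4, 94  → R4 = 94
  CMP R1, R4  → unsigned 19 - 94: borrow occurs
  19 < 94, so CF = 1
CF = 1

1


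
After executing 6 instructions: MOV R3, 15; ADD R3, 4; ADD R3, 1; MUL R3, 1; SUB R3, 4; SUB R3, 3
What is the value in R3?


Register state trace:
  MOV R3, 15  → R3 = 15
  ADD R3, 4  → R3 = 15 + 4 = 19
  ADD R3, 1  → R3 = 19 + 1 = 20
  MUL R3, 1  → R3 = 20 * 1 = 20
  SUB R3, 4  → R3 = 20 - 4 = 16
  SUB R3, 3  → R3 = 16 - 3 = 13
Final: R3 = 13

13


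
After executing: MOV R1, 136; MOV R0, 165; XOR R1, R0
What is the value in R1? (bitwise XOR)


Register state trace:
  MOV R1, 136  → R1 = 136 (0b10001000)
  MOV R0, 165  → R0 = 165 (0b10100101)
  XOR R1, R0  → R1 = 136 XOR 165 = 45 (0b00101101)
Final: R1 = 45

45


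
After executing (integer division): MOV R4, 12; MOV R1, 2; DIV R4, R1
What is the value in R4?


Register state trace:
  MOV R4, 12  → R4 = 12
  MOV R1, 2  → R1 = 2
  DIV R4, R1  → R4 = 12 // 2 = 6
Final: R4 = 6

6


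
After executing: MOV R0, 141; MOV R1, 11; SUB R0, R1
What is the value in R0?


Register state trace:
  MOV R0, 141  → R0 = 141
  MOV R1, 11  → R1 = 11
  SUB R0, R1  → R0 = 141 - 11 = 130
Final: R0 = 130

130


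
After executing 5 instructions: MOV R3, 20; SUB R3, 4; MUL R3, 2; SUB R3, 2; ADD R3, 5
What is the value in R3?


Register state trace:
  MOV R3, 20  → R3 = 20
  SUB R3, 4  → R3 = 20 - 4 = 16
  MUL R3, 2  → R3 = 16 * 2 = 32
  SUB R3, 2  → R3 = 32 - 2 = 30
  ADD R3, 5  → R3 = 30 + 5 = 35
Final: R3 = 35

35


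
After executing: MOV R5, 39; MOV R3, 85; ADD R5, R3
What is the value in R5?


Register state trace:
  MOV R5, 39  → R5 = 39
  MOV R3, 85  → R3 = 85
  ADD R5, R3  → R5 = 39 + 85 = 124
Final: R5 = 124

124


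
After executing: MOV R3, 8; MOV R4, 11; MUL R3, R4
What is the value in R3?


Register state trace:
  MOV R3, 8  → R3 = 8
  MOV R4, 11  → R4 = 11
  MUL R3, R4  → R3 = 8 * 11 = 88
Final: R3 = 88

88


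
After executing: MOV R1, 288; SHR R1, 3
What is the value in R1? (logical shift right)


Register state trace:
  MOV R1, 288  → R1 = 288
  SHR R1, 3  → R1 = 288 >> 3 = 288 // 2^3 = 36
Final: R1 = 36

36


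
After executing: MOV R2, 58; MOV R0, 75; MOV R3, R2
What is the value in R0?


Register state trace:
  MOV R2, 58  → R2 = 58
  MOV R0, 75  → R0 = 75
  MOV R3, R2  → R3 = 58
Final: R0 = 75

75


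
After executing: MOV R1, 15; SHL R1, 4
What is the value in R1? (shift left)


Register state trace:
  MOV R1, 15  → R1 = 15
  SHL R1, 4  → R1 = 15 << 4 = 15 * 2^4 = 240
Final: R1 = 240

240


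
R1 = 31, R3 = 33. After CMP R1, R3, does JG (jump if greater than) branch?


Trace:
  R1 = 31, R3 = 33
  CMP R1, R3  → compares 31 vs 33
  JG checks: is 31 greater than 33?
  31 < 33, so condition is false
Branch taken: No

No


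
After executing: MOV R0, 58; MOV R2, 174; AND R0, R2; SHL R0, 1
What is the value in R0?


Register state trace:
  MOV R0, 58  → R0 = 58 (0b00111010)
  MOV R2, 174  → R2 = 174 (0b10101110)
  AND R0, R2  → R0 = 58 AND 174 = 42 (0b00101010)
  SHL R0, 1  → R0 = 42 << 1 = 84
Final: R0 = 84

84


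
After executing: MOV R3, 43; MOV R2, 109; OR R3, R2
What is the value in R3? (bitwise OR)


Register state trace:
  MOV R3, 43  → R3 = 43 (0b00101011)
  MOV R2, 109  → R2 = 109 (0b01101101)
  OR R3, R2   → R3 = 43 OR 109 = 111 (0b01101111)
Final: R3 = 111

111


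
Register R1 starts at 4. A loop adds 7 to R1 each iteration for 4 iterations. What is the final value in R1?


Starting value: R1 = 4
  Iter 1: R1 = 4 + 7 = 11
  Iter 2: R1 = 11 + 7 = 18
  Iter 3: R1 = 18 + 7 = 25
  Iter 4: R1 = 25 + 7 = 32
Final: R1 = 32

32


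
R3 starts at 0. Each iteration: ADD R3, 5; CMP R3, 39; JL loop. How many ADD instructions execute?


Loop trace (R3 starts at 0, target 39, step 5):
  ADD #1: R3 = 0 + 5 = 5  → 5 < 39, loop
  ADD #2: R3 = 5 + 5 = 10  → 10 < 39, loop
  ADD #3: R3 = 10 + 5 = 15  → 15 < 39, loop
  ADD #4: R3 = 15 + 5 = 20  → 20 < 39, loop
  ADD #5: R3 = 20 + 5 = 25  → 25 < 39, loop
  ADD #6: R3 = 25 + 5 = 30  → 30 < 39, loop
  ADD #7: R3 = 30 + 5 = 35  → 35 < 39, loop
  ADD #8: R3 = 35 + 5 = 40  → 40 >= 39, exit
Total ADD instructions: 8

8


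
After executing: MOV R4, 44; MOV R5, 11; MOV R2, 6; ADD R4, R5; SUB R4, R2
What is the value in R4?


Register state trace:
  MOV R4, 44  → R4 = 44
  MOV R5, 11  → R5 = 11
  MOV R2, 6  → R2 = 6
  ADD R4, R5  → R4 = 44 + 11 = 55
  SUB R4, R2  → R4 = 55 - 6 = 49
Final: R4 = 49

49


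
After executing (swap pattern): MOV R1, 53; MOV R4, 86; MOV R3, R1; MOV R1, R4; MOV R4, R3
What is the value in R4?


Register state trace (swap pattern):
  MOV R1, 53  → R1 = 53
  MOV R4, 86  → R4 = 86
  MOV R3, R1  → R3 = 53  (save R1)
  MOV R1, R4  → R1 = 86  (R1 gets R4's value)
  MOV R4, R3  → R4 = 53  (R4 gets saved value)
Final: R4 = 53

53


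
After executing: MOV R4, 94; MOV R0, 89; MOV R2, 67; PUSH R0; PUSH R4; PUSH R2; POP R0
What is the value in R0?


Stack trace (top is rightmost):
  MOV R4, 94  → R4 = 94
  MOV R0, 89  → R0 = 89
  MOV R2, 67  → R2 = 67
  PUSH R0  → stack: [89]
  PUSH R4  → stack: [89, 94]
  PUSH R2  → stack: [89, 94, 67]
  POP R0  → R0 = 67, stack: [89, 94]
Final: R0 = 67

67


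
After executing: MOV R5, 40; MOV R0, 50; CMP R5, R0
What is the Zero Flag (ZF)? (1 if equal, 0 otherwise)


Register state trace:
  MOV R5, 40  → R5 = 40
  MOV R0, 50  → R0 = 50
  CMP R5, R0  → computes 40 - 50 = -10
  Result is nonzero, so values are not equal
ZF = 0

0


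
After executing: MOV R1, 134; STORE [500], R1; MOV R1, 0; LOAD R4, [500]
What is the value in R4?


Register and memory trace:
  MOV R1, 134  → R1 = 134
  STORE [500], R1  → mem[500] = 134
  MOV R1, 0  → R1 = 0
  LOAD R4, [500]  → R4 = mem[500] = 134
Final: R4 = 134

134


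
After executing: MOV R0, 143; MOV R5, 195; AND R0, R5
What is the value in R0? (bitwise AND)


Register state trace:
  MOV R0, 143  → R0 = 143 (0b10001111)
  MOV R5, 195  → R5 = 195 (0b11000011)
  AND R0, R5  → R0 = 143 AND 195 = 131 (0b10000011)
Final: R0 = 131

131


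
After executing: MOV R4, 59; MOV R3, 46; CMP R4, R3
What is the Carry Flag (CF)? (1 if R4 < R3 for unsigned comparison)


Register state trace:
  MOV R4, 59  → R4 = 59
  MOV R3, 46  → R3 = 46
  CMP R4, R3  → unsigned 59 - 46: no borrow
  59 >= 46, so CF = 0
CF = 0

0


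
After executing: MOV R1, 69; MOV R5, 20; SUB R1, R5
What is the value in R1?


Register state trace:
  MOV R1, 69  → R1 = 69
  MOV R5, 20  → R5 = 20
  SUB R1, R5  → R1 = 69 - 20 = 49
Final: R1 = 49

49


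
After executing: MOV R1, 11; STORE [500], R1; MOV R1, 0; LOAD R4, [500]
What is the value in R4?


Register and memory trace:
  MOV R1, 11  → R1 = 11
  STORE [500], R1  → mem[500] = 11
  MOV R1, 0  → R1 = 0
  LOAD R4, [500]  → R4 = mem[500] = 11
Final: R4 = 11

11


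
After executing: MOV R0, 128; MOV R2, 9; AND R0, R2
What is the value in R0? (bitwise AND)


Register state trace:
  MOV R0, 128  → R0 = 128 (0b10000000)
  MOV R2, 9  → R2 = 9 (0b00001001)
  AND R0, R2  → R0 = 128 AND 9 = 0 (0b00000000)
Final: R0 = 0

0


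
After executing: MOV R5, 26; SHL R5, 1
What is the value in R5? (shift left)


Register state trace:
  MOV R5, 26  → R5 = 26
  SHL R5, 1  → R5 = 26 << 1 = 26 * 2^1 = 52
Final: R5 = 52

52


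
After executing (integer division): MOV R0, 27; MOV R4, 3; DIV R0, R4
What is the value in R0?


Register state trace:
  MOV R0, 27  → R0 = 27
  MOV R4, 3  → R4 = 3
  DIV R0, R4  → R0 = 27 // 3 = 9
Final: R0 = 9

9


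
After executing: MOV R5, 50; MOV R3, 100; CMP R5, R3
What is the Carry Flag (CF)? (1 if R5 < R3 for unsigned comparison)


Register state trace:
  MOV R5, 50  → R5 = 50
  MOV R3, 100  → R3 = 100
  CMP R5, R3  → unsigned 50 - 100: borrow occurs
  50 < 100, so CF = 1
CF = 1

1


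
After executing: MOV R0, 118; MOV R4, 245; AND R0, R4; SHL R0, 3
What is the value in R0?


Register state trace:
  MOV R0, 118  → R0 = 118 (0b01110110)
  MOV R4, 245  → R4 = 245 (0b11110101)
  AND R0, R4  → R0 = 118 AND 245 = 116 (0b01110100)
  SHL R0, 3  → R0 = 116 << 3 = 928
Final: R0 = 928

928


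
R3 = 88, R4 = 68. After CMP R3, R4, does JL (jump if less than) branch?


Trace:
  R3 = 88, R4 = 68
  CMP R3, R4  → compares 88 vs 68
  JL checks: is 88 less than 68?
  88 > 68, so condition is false
Branch taken: No

No


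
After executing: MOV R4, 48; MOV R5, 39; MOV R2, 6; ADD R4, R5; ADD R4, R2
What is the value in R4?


Register state trace:
  MOV R4, 48  → R4 = 48
  MOV R5, 39  → R5 = 39
  MOV R2, 6  → R2 = 6
  ADD R4, R5  → R4 = 48 + 39 = 87
  ADD R4, R2  → R4 = 87 + 6 = 93
Final: R4 = 93

93


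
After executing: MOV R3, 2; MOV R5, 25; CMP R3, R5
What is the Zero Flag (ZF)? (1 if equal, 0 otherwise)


Register state trace:
  MOV R3, 2  → R3 = 2
  MOV R5, 25  → R5 = 25
  CMP R3, R5  → computes 2 - 25 = -23
  Result is nonzero, so values are not equal
ZF = 0

0


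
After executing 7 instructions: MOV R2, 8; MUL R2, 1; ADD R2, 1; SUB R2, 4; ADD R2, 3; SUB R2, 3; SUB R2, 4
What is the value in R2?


Register state trace:
  MOV R2, 8  → R2 = 8
  MUL R2, 1  → R2 = 8 * 1 = 8
  ADD R2, 1  → R2 = 8 + 1 = 9
  SUB R2, 4  → R2 = 9 - 4 = 5
  ADD R2, 3  → R2 = 5 + 3 = 8
  SUB R2, 3  → R2 = 8 - 3 = 5
  SUB R2, 4  → R2 = 5 - 4 = 1
Final: R2 = 1

1


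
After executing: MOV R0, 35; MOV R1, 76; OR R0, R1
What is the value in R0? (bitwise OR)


Register state trace:
  MOV R0, 35  → R0 = 35 (0b00100011)
  MOV R1, 76  → R1 = 76 (0b01001100)
  OR R0, R1   → R0 = 35 OR 76 = 111 (0b01101111)
Final: R0 = 111

111


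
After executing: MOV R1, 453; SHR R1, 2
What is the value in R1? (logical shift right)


Register state trace:
  MOV R1, 453  → R1 = 453
  SHR R1, 2  → R1 = 453 >> 2 = 453 // 2^2 = 113
Final: R1 = 113

113


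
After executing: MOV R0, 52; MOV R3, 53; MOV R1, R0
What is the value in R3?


Register state trace:
  MOV R0, 52  → R0 = 52
  MOV R3, 53  → R3 = 53
  MOV R1, R0  → R1 = 52
Final: R3 = 53

53


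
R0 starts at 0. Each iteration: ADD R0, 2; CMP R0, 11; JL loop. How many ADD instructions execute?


Loop trace (R0 starts at 0, target 11, step 2):
  ADD #1: R0 = 0 + 2 = 2  → 2 < 11, loop
  ADD #2: R0 = 2 + 2 = 4  → 4 < 11, loop
  ADD #3: R0 = 4 + 2 = 6  → 6 < 11, loop
  ADD #4: R0 = 6 + 2 = 8  → 8 < 11, loop
  ADD #5: R0 = 8 + 2 = 10  → 10 < 11, loop
  ADD #6: R0 = 10 + 2 = 12  → 12 >= 11, exit
Total ADD instructions: 6

6


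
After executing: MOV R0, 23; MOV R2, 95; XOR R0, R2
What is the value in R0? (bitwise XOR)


Register state trace:
  MOV R0, 23  → R0 = 23 (0b00010111)
  MOV R2, 95  → R2 = 95 (0b01011111)
  XOR R0, R2  → R0 = 23 XOR 95 = 72 (0b01001000)
Final: R0 = 72

72


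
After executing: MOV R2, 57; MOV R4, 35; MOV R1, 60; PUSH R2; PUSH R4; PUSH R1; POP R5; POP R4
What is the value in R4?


Stack trace (top is rightmost):
  MOV R2, 57  → R2 = 57
  MOV R4, 35  → R4 = 35
  MOV R1, 60  → R1 = 60
  PUSH R2  → stack: [57]
  PUSH R4  → stack: [57, 35]
  PUSH R1  → stack: [57, 35, 60]
  POP R5  → R5 = 60, stack: [57, 35]
  POP R4  → R4 = 35, stack: [57]
Final: R4 = 35

35


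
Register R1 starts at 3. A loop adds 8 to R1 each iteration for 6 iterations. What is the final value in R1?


Starting value: R1 = 3
  Iter 1: R1 = 3 + 8 = 11
  Iter 2: R1 = 11 + 8 = 19
  Iter 3: R1 = 19 + 8 = 27
  Iter 4: R1 = 27 + 8 = 35
  Iter 5: R1 = 35 + 8 = 43
  Iter 6: R1 = 43 + 8 = 51
Final: R1 = 51

51


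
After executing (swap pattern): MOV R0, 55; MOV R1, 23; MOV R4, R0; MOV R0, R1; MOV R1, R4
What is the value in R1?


Register state trace (swap pattern):
  MOV R0, 55  → R0 = 55
  MOV R1, 23  → R1 = 23
  MOV R4, R0  → R4 = 55  (save R0)
  MOV R0, R1  → R0 = 23  (R0 gets R1's value)
  MOV R1, R4  → R1 = 55  (R1 gets saved value)
Final: R1 = 55

55


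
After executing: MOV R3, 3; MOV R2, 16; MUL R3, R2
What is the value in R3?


Register state trace:
  MOV R3, 3  → R3 = 3
  MOV R2, 16  → R2 = 16
  MUL R3, R2  → R3 = 3 * 16 = 48
Final: R3 = 48

48


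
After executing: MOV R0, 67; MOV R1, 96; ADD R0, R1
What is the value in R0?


Register state trace:
  MOV R0, 67  → R0 = 67
  MOV R1, 96  → R1 = 96
  ADD R0, R1  → R0 = 67 + 96 = 163
Final: R0 = 163

163


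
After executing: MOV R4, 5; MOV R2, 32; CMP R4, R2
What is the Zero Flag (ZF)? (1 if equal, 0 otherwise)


Register state trace:
  MOV R4, 5  → R4 = 5
  MOV R2, 32  → R2 = 32
  CMP R4, R2  → computes 5 - 32 = -27
  Result is nonzero, so values are not equal
ZF = 0

0


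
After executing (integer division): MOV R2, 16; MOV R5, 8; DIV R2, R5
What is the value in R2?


Register state trace:
  MOV R2, 16  → R2 = 16
  MOV R5, 8  → R5 = 8
  DIV R2, R5  → R2 = 16 // 8 = 2
Final: R2 = 2

2


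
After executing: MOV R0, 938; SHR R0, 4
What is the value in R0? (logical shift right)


Register state trace:
  MOV R0, 938  → R0 = 938
  SHR R0, 4  → R0 = 938 >> 4 = 938 // 2^4 = 58
Final: R0 = 58

58


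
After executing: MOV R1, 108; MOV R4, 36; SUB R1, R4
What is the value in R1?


Register state trace:
  MOV R1, 108  → R1 = 108
  MOV R4, 36  → R4 = 36
  SUB R1, R4  → R1 = 108 - 36 = 72
Final: R1 = 72

72


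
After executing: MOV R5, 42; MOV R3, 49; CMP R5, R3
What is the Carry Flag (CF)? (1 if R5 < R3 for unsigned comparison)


Register state trace:
  MOV R5, 42  → R5 = 42
  MOV R3, 49  → R3 = 49
  CMP R5, R3  → unsigned 42 - 49: borrow occurs
  42 < 49, so CF = 1
CF = 1

1


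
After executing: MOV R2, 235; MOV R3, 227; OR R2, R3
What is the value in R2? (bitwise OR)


Register state trace:
  MOV R2, 235  → R2 = 235 (0b11101011)
  MOV R3, 227  → R3 = 227 (0b11100011)
  OR R2, R3   → R2 = 235 OR 227 = 235 (0b11101011)
Final: R2 = 235

235


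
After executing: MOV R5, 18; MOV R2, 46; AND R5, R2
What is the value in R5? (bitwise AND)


Register state trace:
  MOV R5, 18  → R5 = 18 (0b00010010)
  MOV R2, 46  → R2 = 46 (0b00101110)
  AND R5, R2  → R5 = 18 AND 46 = 2 (0b00000010)
Final: R5 = 2

2


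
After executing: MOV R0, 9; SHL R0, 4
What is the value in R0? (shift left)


Register state trace:
  MOV R0, 9  → R0 = 9
  SHL R0, 4  → R0 = 9 << 4 = 9 * 2^4 = 144
Final: R0 = 144

144


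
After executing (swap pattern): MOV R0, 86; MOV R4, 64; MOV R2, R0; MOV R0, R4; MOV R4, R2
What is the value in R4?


Register state trace (swap pattern):
  MOV R0, 86  → R0 = 86
  MOV R4, 64  → R4 = 64
  MOV R2, R0  → R2 = 86  (save R0)
  MOV R0, R4  → R0 = 64  (R0 gets R4's value)
  MOV R4, R2  → R4 = 86  (R4 gets saved value)
Final: R4 = 86

86
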